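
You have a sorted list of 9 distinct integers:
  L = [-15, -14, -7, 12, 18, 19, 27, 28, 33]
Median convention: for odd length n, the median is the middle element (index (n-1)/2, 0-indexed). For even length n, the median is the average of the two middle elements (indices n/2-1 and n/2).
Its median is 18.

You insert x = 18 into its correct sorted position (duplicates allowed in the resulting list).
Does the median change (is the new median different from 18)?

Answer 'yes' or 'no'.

Answer: no

Derivation:
Old median = 18
Insert x = 18
New median = 18
Changed? no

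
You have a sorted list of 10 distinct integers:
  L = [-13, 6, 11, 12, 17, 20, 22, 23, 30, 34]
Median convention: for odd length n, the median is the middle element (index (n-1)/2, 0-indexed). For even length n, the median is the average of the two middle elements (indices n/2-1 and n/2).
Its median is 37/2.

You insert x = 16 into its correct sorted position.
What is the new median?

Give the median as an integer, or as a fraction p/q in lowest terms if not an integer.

Old list (sorted, length 10): [-13, 6, 11, 12, 17, 20, 22, 23, 30, 34]
Old median = 37/2
Insert x = 16
Old length even (10). Middle pair: indices 4,5 = 17,20.
New length odd (11). New median = single middle element.
x = 16: 4 elements are < x, 6 elements are > x.
New sorted list: [-13, 6, 11, 12, 16, 17, 20, 22, 23, 30, 34]
New median = 17

Answer: 17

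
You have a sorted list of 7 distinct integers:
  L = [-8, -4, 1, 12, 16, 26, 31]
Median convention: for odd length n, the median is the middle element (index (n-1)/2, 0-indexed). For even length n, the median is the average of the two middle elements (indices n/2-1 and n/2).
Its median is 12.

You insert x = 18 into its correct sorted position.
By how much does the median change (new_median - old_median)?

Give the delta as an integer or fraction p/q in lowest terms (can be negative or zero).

Old median = 12
After inserting x = 18: new sorted = [-8, -4, 1, 12, 16, 18, 26, 31]
New median = 14
Delta = 14 - 12 = 2

Answer: 2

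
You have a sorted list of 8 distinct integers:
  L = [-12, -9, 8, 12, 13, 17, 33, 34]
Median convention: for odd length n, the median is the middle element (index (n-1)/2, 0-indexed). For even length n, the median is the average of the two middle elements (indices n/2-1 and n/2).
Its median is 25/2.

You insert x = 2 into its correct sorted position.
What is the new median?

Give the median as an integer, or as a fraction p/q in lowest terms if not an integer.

Old list (sorted, length 8): [-12, -9, 8, 12, 13, 17, 33, 34]
Old median = 25/2
Insert x = 2
Old length even (8). Middle pair: indices 3,4 = 12,13.
New length odd (9). New median = single middle element.
x = 2: 2 elements are < x, 6 elements are > x.
New sorted list: [-12, -9, 2, 8, 12, 13, 17, 33, 34]
New median = 12

Answer: 12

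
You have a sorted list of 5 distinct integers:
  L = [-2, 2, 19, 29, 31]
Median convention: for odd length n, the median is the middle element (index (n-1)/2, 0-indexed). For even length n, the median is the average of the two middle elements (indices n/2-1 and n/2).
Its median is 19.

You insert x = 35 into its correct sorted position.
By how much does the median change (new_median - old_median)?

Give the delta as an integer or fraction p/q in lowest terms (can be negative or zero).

Answer: 5

Derivation:
Old median = 19
After inserting x = 35: new sorted = [-2, 2, 19, 29, 31, 35]
New median = 24
Delta = 24 - 19 = 5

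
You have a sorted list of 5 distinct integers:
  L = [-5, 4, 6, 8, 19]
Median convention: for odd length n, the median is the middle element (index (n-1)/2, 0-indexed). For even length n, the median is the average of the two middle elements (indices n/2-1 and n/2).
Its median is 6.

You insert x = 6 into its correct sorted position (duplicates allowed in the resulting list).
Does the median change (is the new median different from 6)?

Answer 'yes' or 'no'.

Old median = 6
Insert x = 6
New median = 6
Changed? no

Answer: no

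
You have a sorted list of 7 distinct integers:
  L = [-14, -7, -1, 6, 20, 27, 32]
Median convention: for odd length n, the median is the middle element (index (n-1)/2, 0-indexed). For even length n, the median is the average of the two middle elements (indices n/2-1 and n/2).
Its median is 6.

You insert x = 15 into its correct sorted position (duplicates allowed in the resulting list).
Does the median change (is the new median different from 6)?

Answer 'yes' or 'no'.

Old median = 6
Insert x = 15
New median = 21/2
Changed? yes

Answer: yes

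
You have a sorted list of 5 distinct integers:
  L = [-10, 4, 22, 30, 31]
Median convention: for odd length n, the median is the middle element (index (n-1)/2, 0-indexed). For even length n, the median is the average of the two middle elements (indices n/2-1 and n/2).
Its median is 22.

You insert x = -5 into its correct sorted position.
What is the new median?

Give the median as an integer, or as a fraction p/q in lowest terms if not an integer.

Answer: 13

Derivation:
Old list (sorted, length 5): [-10, 4, 22, 30, 31]
Old median = 22
Insert x = -5
Old length odd (5). Middle was index 2 = 22.
New length even (6). New median = avg of two middle elements.
x = -5: 1 elements are < x, 4 elements are > x.
New sorted list: [-10, -5, 4, 22, 30, 31]
New median = 13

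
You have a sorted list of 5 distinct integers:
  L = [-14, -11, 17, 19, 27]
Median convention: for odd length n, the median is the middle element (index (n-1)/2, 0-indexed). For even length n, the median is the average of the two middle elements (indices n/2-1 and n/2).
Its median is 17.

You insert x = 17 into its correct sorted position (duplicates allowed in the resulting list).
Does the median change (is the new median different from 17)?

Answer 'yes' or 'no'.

Old median = 17
Insert x = 17
New median = 17
Changed? no

Answer: no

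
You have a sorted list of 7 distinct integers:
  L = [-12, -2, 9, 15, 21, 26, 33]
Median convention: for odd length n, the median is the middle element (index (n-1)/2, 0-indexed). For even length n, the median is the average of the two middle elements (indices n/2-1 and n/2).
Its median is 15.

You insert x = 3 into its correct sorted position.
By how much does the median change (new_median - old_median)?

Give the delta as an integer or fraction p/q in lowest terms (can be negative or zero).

Old median = 15
After inserting x = 3: new sorted = [-12, -2, 3, 9, 15, 21, 26, 33]
New median = 12
Delta = 12 - 15 = -3

Answer: -3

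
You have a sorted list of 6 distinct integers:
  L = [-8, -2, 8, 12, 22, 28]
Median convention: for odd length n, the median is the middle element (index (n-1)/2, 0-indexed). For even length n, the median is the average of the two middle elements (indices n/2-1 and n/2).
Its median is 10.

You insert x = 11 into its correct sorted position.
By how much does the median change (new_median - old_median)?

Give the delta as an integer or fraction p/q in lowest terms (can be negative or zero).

Old median = 10
After inserting x = 11: new sorted = [-8, -2, 8, 11, 12, 22, 28]
New median = 11
Delta = 11 - 10 = 1

Answer: 1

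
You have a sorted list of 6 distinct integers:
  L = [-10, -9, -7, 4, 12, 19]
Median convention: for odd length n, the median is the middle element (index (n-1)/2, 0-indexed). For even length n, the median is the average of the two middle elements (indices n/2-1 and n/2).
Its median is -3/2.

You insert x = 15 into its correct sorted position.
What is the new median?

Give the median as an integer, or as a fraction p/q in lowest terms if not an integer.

Answer: 4

Derivation:
Old list (sorted, length 6): [-10, -9, -7, 4, 12, 19]
Old median = -3/2
Insert x = 15
Old length even (6). Middle pair: indices 2,3 = -7,4.
New length odd (7). New median = single middle element.
x = 15: 5 elements are < x, 1 elements are > x.
New sorted list: [-10, -9, -7, 4, 12, 15, 19]
New median = 4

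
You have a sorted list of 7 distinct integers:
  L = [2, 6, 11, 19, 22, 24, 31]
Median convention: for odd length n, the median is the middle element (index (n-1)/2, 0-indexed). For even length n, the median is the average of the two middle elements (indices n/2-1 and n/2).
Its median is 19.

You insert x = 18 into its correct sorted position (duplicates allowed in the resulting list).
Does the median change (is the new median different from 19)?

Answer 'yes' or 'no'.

Answer: yes

Derivation:
Old median = 19
Insert x = 18
New median = 37/2
Changed? yes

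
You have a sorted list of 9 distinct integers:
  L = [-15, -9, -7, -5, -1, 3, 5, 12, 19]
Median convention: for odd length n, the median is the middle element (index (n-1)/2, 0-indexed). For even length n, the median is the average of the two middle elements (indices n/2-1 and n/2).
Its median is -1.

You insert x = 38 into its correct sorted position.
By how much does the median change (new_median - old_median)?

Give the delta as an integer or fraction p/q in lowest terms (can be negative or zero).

Old median = -1
After inserting x = 38: new sorted = [-15, -9, -7, -5, -1, 3, 5, 12, 19, 38]
New median = 1
Delta = 1 - -1 = 2

Answer: 2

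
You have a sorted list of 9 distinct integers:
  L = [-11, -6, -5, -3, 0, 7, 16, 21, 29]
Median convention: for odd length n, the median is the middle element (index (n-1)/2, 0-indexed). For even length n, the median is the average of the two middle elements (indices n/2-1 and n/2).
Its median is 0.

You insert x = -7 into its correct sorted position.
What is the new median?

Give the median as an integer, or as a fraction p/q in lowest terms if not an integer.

Old list (sorted, length 9): [-11, -6, -5, -3, 0, 7, 16, 21, 29]
Old median = 0
Insert x = -7
Old length odd (9). Middle was index 4 = 0.
New length even (10). New median = avg of two middle elements.
x = -7: 1 elements are < x, 8 elements are > x.
New sorted list: [-11, -7, -6, -5, -3, 0, 7, 16, 21, 29]
New median = -3/2

Answer: -3/2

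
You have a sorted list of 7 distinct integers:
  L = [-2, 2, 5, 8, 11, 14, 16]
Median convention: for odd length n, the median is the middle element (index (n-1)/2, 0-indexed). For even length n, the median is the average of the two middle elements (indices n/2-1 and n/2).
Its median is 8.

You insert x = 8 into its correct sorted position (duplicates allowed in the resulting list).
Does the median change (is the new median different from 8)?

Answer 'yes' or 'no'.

Old median = 8
Insert x = 8
New median = 8
Changed? no

Answer: no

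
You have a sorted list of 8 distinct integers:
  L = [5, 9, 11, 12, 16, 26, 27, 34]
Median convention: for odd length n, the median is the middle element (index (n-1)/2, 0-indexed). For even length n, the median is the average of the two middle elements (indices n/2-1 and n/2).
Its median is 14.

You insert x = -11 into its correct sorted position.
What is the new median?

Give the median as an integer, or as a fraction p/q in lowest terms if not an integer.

Old list (sorted, length 8): [5, 9, 11, 12, 16, 26, 27, 34]
Old median = 14
Insert x = -11
Old length even (8). Middle pair: indices 3,4 = 12,16.
New length odd (9). New median = single middle element.
x = -11: 0 elements are < x, 8 elements are > x.
New sorted list: [-11, 5, 9, 11, 12, 16, 26, 27, 34]
New median = 12

Answer: 12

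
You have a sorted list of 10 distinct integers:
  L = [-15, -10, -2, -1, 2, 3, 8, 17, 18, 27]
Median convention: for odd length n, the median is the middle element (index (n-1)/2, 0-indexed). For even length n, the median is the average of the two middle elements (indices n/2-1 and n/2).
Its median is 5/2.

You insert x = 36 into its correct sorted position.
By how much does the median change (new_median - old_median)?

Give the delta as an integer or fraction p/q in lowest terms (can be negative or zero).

Old median = 5/2
After inserting x = 36: new sorted = [-15, -10, -2, -1, 2, 3, 8, 17, 18, 27, 36]
New median = 3
Delta = 3 - 5/2 = 1/2

Answer: 1/2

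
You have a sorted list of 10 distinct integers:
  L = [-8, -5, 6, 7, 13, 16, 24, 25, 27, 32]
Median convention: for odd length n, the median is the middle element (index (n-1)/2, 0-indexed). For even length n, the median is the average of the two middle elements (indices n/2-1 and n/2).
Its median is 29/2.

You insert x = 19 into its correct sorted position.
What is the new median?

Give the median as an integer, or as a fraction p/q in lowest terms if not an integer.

Old list (sorted, length 10): [-8, -5, 6, 7, 13, 16, 24, 25, 27, 32]
Old median = 29/2
Insert x = 19
Old length even (10). Middle pair: indices 4,5 = 13,16.
New length odd (11). New median = single middle element.
x = 19: 6 elements are < x, 4 elements are > x.
New sorted list: [-8, -5, 6, 7, 13, 16, 19, 24, 25, 27, 32]
New median = 16

Answer: 16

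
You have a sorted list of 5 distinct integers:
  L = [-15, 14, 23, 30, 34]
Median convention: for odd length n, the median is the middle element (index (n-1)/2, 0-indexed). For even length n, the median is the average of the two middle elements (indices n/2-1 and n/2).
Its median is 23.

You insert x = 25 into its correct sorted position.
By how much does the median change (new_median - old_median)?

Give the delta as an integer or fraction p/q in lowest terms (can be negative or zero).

Old median = 23
After inserting x = 25: new sorted = [-15, 14, 23, 25, 30, 34]
New median = 24
Delta = 24 - 23 = 1

Answer: 1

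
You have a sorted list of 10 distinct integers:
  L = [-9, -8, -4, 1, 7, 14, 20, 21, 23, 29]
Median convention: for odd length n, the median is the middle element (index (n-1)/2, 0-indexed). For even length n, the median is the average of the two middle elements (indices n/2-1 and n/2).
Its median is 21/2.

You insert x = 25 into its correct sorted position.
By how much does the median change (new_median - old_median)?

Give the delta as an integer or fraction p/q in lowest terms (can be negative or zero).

Old median = 21/2
After inserting x = 25: new sorted = [-9, -8, -4, 1, 7, 14, 20, 21, 23, 25, 29]
New median = 14
Delta = 14 - 21/2 = 7/2

Answer: 7/2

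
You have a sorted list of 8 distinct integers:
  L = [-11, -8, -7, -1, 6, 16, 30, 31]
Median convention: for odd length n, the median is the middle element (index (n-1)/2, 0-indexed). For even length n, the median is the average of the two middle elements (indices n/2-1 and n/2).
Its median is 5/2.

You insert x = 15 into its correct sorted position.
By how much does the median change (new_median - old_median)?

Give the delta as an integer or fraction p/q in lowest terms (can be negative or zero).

Old median = 5/2
After inserting x = 15: new sorted = [-11, -8, -7, -1, 6, 15, 16, 30, 31]
New median = 6
Delta = 6 - 5/2 = 7/2

Answer: 7/2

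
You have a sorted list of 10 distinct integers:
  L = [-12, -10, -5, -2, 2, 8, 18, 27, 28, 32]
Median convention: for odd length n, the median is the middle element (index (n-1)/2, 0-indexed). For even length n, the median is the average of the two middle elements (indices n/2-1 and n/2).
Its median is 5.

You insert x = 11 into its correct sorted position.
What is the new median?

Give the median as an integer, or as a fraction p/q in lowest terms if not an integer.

Old list (sorted, length 10): [-12, -10, -5, -2, 2, 8, 18, 27, 28, 32]
Old median = 5
Insert x = 11
Old length even (10). Middle pair: indices 4,5 = 2,8.
New length odd (11). New median = single middle element.
x = 11: 6 elements are < x, 4 elements are > x.
New sorted list: [-12, -10, -5, -2, 2, 8, 11, 18, 27, 28, 32]
New median = 8

Answer: 8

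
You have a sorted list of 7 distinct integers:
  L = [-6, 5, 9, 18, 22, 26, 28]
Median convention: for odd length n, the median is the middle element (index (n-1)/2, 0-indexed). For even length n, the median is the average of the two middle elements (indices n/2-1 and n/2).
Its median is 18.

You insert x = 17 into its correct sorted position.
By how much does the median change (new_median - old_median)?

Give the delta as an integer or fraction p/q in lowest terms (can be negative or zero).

Answer: -1/2

Derivation:
Old median = 18
After inserting x = 17: new sorted = [-6, 5, 9, 17, 18, 22, 26, 28]
New median = 35/2
Delta = 35/2 - 18 = -1/2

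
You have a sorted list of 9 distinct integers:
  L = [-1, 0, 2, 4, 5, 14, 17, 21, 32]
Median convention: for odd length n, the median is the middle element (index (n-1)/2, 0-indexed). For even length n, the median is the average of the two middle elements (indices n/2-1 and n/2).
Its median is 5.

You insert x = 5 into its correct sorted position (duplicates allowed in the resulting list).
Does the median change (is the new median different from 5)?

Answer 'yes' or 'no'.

Answer: no

Derivation:
Old median = 5
Insert x = 5
New median = 5
Changed? no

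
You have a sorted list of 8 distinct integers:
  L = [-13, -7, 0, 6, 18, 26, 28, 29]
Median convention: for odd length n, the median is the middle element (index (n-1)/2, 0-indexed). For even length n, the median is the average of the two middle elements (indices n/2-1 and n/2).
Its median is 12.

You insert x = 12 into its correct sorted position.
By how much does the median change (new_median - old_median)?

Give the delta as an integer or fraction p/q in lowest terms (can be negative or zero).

Old median = 12
After inserting x = 12: new sorted = [-13, -7, 0, 6, 12, 18, 26, 28, 29]
New median = 12
Delta = 12 - 12 = 0

Answer: 0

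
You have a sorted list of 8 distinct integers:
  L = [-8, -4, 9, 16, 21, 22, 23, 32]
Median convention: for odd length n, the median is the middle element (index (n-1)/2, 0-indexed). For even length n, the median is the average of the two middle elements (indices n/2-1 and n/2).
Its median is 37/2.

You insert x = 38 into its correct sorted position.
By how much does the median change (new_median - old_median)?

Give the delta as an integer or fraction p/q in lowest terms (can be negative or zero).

Old median = 37/2
After inserting x = 38: new sorted = [-8, -4, 9, 16, 21, 22, 23, 32, 38]
New median = 21
Delta = 21 - 37/2 = 5/2

Answer: 5/2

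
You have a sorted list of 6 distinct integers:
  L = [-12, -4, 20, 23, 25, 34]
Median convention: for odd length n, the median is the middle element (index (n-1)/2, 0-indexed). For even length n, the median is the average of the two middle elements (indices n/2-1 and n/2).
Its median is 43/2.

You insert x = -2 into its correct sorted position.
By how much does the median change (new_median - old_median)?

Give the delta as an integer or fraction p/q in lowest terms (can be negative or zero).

Old median = 43/2
After inserting x = -2: new sorted = [-12, -4, -2, 20, 23, 25, 34]
New median = 20
Delta = 20 - 43/2 = -3/2

Answer: -3/2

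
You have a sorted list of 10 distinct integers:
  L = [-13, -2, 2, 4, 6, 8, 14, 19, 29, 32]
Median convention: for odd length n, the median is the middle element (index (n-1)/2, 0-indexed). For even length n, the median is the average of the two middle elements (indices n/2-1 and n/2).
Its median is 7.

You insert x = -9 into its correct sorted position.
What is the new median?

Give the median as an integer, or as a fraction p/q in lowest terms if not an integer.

Old list (sorted, length 10): [-13, -2, 2, 4, 6, 8, 14, 19, 29, 32]
Old median = 7
Insert x = -9
Old length even (10). Middle pair: indices 4,5 = 6,8.
New length odd (11). New median = single middle element.
x = -9: 1 elements are < x, 9 elements are > x.
New sorted list: [-13, -9, -2, 2, 4, 6, 8, 14, 19, 29, 32]
New median = 6

Answer: 6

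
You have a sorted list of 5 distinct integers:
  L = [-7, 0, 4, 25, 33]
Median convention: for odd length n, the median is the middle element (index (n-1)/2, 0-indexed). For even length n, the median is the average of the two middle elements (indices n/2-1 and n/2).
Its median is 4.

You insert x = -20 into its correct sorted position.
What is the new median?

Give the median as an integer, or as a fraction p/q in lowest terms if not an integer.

Answer: 2

Derivation:
Old list (sorted, length 5): [-7, 0, 4, 25, 33]
Old median = 4
Insert x = -20
Old length odd (5). Middle was index 2 = 4.
New length even (6). New median = avg of two middle elements.
x = -20: 0 elements are < x, 5 elements are > x.
New sorted list: [-20, -7, 0, 4, 25, 33]
New median = 2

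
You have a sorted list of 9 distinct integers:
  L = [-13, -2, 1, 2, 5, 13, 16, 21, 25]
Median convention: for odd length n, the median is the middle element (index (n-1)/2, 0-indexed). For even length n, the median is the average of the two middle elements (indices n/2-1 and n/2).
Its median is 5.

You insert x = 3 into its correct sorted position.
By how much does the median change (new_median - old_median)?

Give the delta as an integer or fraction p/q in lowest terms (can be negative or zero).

Old median = 5
After inserting x = 3: new sorted = [-13, -2, 1, 2, 3, 5, 13, 16, 21, 25]
New median = 4
Delta = 4 - 5 = -1

Answer: -1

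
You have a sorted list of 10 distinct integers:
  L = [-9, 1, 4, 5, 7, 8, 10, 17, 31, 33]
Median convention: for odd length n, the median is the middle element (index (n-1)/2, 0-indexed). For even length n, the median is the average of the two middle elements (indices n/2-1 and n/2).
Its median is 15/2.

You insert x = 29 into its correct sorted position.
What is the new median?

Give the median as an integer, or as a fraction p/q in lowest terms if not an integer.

Answer: 8

Derivation:
Old list (sorted, length 10): [-9, 1, 4, 5, 7, 8, 10, 17, 31, 33]
Old median = 15/2
Insert x = 29
Old length even (10). Middle pair: indices 4,5 = 7,8.
New length odd (11). New median = single middle element.
x = 29: 8 elements are < x, 2 elements are > x.
New sorted list: [-9, 1, 4, 5, 7, 8, 10, 17, 29, 31, 33]
New median = 8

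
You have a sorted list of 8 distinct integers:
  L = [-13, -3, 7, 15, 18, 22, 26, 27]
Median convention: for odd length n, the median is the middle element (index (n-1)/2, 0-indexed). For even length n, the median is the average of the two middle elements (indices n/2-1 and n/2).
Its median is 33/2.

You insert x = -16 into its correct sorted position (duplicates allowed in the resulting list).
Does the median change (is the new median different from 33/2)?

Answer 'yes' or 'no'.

Old median = 33/2
Insert x = -16
New median = 15
Changed? yes

Answer: yes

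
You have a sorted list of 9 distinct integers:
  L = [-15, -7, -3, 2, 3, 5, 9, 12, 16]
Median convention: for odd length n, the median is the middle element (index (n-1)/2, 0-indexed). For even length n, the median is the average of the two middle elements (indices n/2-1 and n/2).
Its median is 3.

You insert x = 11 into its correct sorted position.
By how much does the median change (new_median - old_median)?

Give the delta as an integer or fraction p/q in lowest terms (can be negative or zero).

Old median = 3
After inserting x = 11: new sorted = [-15, -7, -3, 2, 3, 5, 9, 11, 12, 16]
New median = 4
Delta = 4 - 3 = 1

Answer: 1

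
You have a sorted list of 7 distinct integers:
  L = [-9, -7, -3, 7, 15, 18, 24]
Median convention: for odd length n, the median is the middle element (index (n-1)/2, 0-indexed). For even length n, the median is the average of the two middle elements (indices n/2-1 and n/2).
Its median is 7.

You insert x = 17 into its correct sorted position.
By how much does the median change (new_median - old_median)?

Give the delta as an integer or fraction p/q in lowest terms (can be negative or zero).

Answer: 4

Derivation:
Old median = 7
After inserting x = 17: new sorted = [-9, -7, -3, 7, 15, 17, 18, 24]
New median = 11
Delta = 11 - 7 = 4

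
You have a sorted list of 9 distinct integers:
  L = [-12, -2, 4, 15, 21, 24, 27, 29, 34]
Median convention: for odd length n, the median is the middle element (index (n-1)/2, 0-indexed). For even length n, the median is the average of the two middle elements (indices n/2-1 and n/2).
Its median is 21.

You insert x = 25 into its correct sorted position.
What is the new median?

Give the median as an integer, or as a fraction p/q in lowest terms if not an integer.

Answer: 45/2

Derivation:
Old list (sorted, length 9): [-12, -2, 4, 15, 21, 24, 27, 29, 34]
Old median = 21
Insert x = 25
Old length odd (9). Middle was index 4 = 21.
New length even (10). New median = avg of two middle elements.
x = 25: 6 elements are < x, 3 elements are > x.
New sorted list: [-12, -2, 4, 15, 21, 24, 25, 27, 29, 34]
New median = 45/2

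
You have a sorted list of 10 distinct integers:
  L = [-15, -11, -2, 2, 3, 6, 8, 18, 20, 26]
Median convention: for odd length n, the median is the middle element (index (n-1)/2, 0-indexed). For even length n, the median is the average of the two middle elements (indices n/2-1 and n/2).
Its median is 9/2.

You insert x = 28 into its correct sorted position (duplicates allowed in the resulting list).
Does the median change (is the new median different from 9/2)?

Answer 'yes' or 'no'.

Old median = 9/2
Insert x = 28
New median = 6
Changed? yes

Answer: yes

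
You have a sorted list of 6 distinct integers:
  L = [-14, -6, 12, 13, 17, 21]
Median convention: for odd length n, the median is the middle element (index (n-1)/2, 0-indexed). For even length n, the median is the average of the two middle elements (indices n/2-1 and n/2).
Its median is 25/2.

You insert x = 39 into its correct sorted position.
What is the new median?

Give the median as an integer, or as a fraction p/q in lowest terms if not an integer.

Old list (sorted, length 6): [-14, -6, 12, 13, 17, 21]
Old median = 25/2
Insert x = 39
Old length even (6). Middle pair: indices 2,3 = 12,13.
New length odd (7). New median = single middle element.
x = 39: 6 elements are < x, 0 elements are > x.
New sorted list: [-14, -6, 12, 13, 17, 21, 39]
New median = 13

Answer: 13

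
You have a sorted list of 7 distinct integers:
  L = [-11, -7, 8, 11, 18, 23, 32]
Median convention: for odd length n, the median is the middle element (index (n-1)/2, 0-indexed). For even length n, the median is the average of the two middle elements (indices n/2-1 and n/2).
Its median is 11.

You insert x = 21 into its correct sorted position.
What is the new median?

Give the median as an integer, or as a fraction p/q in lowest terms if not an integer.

Old list (sorted, length 7): [-11, -7, 8, 11, 18, 23, 32]
Old median = 11
Insert x = 21
Old length odd (7). Middle was index 3 = 11.
New length even (8). New median = avg of two middle elements.
x = 21: 5 elements are < x, 2 elements are > x.
New sorted list: [-11, -7, 8, 11, 18, 21, 23, 32]
New median = 29/2

Answer: 29/2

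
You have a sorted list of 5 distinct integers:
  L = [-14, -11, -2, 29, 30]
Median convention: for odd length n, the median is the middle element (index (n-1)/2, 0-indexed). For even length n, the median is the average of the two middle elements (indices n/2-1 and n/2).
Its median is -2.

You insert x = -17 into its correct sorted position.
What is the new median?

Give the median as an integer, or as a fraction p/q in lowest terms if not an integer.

Answer: -13/2

Derivation:
Old list (sorted, length 5): [-14, -11, -2, 29, 30]
Old median = -2
Insert x = -17
Old length odd (5). Middle was index 2 = -2.
New length even (6). New median = avg of two middle elements.
x = -17: 0 elements are < x, 5 elements are > x.
New sorted list: [-17, -14, -11, -2, 29, 30]
New median = -13/2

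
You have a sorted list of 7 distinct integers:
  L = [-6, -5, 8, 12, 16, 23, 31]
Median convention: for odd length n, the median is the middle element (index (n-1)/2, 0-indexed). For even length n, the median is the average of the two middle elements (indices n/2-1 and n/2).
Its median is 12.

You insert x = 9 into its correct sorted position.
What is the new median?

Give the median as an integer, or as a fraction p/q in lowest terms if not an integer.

Old list (sorted, length 7): [-6, -5, 8, 12, 16, 23, 31]
Old median = 12
Insert x = 9
Old length odd (7). Middle was index 3 = 12.
New length even (8). New median = avg of two middle elements.
x = 9: 3 elements are < x, 4 elements are > x.
New sorted list: [-6, -5, 8, 9, 12, 16, 23, 31]
New median = 21/2

Answer: 21/2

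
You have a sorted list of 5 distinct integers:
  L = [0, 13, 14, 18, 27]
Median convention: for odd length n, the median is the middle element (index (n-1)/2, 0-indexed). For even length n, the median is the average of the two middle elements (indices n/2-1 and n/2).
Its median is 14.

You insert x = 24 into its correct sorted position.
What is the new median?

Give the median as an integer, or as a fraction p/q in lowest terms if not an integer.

Answer: 16

Derivation:
Old list (sorted, length 5): [0, 13, 14, 18, 27]
Old median = 14
Insert x = 24
Old length odd (5). Middle was index 2 = 14.
New length even (6). New median = avg of two middle elements.
x = 24: 4 elements are < x, 1 elements are > x.
New sorted list: [0, 13, 14, 18, 24, 27]
New median = 16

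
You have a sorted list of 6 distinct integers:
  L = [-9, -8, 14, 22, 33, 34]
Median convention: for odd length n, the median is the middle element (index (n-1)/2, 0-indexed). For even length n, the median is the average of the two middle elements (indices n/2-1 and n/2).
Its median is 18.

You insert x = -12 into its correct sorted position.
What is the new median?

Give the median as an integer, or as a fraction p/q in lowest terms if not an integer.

Old list (sorted, length 6): [-9, -8, 14, 22, 33, 34]
Old median = 18
Insert x = -12
Old length even (6). Middle pair: indices 2,3 = 14,22.
New length odd (7). New median = single middle element.
x = -12: 0 elements are < x, 6 elements are > x.
New sorted list: [-12, -9, -8, 14, 22, 33, 34]
New median = 14

Answer: 14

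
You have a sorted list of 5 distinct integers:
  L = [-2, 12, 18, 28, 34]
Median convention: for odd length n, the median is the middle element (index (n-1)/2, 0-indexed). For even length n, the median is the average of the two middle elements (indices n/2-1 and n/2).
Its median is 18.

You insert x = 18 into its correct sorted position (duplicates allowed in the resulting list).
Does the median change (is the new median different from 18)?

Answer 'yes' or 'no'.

Answer: no

Derivation:
Old median = 18
Insert x = 18
New median = 18
Changed? no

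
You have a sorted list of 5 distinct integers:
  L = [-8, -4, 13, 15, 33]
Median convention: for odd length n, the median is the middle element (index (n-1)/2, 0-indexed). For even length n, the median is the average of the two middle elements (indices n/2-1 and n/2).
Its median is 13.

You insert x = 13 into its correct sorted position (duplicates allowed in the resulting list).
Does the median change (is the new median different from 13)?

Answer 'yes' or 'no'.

Answer: no

Derivation:
Old median = 13
Insert x = 13
New median = 13
Changed? no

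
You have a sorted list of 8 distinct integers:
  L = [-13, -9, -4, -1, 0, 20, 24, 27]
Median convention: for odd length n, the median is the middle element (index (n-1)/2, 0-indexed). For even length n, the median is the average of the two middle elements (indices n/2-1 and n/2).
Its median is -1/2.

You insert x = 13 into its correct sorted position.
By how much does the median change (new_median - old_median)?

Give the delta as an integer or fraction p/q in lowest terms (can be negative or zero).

Answer: 1/2

Derivation:
Old median = -1/2
After inserting x = 13: new sorted = [-13, -9, -4, -1, 0, 13, 20, 24, 27]
New median = 0
Delta = 0 - -1/2 = 1/2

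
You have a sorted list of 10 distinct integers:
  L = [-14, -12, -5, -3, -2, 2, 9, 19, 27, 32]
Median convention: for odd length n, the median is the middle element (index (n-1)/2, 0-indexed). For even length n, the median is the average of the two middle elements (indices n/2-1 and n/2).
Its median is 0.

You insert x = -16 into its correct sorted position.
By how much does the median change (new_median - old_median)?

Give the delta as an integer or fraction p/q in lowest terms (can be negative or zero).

Answer: -2

Derivation:
Old median = 0
After inserting x = -16: new sorted = [-16, -14, -12, -5, -3, -2, 2, 9, 19, 27, 32]
New median = -2
Delta = -2 - 0 = -2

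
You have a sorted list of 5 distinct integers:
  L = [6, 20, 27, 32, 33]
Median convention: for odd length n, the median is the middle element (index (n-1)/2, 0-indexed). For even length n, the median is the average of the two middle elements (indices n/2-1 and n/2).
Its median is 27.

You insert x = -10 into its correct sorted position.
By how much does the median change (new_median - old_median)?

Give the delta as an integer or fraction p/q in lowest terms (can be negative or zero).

Old median = 27
After inserting x = -10: new sorted = [-10, 6, 20, 27, 32, 33]
New median = 47/2
Delta = 47/2 - 27 = -7/2

Answer: -7/2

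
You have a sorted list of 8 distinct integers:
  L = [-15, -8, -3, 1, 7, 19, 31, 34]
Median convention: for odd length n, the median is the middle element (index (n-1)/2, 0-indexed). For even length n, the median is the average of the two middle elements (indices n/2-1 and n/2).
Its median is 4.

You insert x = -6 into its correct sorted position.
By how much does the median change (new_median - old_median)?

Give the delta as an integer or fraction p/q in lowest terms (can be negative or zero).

Old median = 4
After inserting x = -6: new sorted = [-15, -8, -6, -3, 1, 7, 19, 31, 34]
New median = 1
Delta = 1 - 4 = -3

Answer: -3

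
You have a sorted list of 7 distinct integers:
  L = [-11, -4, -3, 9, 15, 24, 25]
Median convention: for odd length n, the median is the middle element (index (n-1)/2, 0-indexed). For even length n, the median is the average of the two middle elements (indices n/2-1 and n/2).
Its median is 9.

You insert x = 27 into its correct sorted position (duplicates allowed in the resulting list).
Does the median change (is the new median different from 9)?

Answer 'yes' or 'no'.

Answer: yes

Derivation:
Old median = 9
Insert x = 27
New median = 12
Changed? yes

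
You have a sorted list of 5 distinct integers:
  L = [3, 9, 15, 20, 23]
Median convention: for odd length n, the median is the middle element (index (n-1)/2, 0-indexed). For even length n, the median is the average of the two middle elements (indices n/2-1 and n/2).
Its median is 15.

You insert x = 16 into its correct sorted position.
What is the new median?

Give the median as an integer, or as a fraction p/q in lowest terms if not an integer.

Old list (sorted, length 5): [3, 9, 15, 20, 23]
Old median = 15
Insert x = 16
Old length odd (5). Middle was index 2 = 15.
New length even (6). New median = avg of two middle elements.
x = 16: 3 elements are < x, 2 elements are > x.
New sorted list: [3, 9, 15, 16, 20, 23]
New median = 31/2

Answer: 31/2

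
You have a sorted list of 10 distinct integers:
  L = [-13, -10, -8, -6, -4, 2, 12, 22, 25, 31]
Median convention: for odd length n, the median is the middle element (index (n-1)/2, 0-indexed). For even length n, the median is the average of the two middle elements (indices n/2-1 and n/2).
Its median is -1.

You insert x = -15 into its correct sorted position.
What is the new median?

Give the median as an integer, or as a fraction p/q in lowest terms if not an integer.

Old list (sorted, length 10): [-13, -10, -8, -6, -4, 2, 12, 22, 25, 31]
Old median = -1
Insert x = -15
Old length even (10). Middle pair: indices 4,5 = -4,2.
New length odd (11). New median = single middle element.
x = -15: 0 elements are < x, 10 elements are > x.
New sorted list: [-15, -13, -10, -8, -6, -4, 2, 12, 22, 25, 31]
New median = -4

Answer: -4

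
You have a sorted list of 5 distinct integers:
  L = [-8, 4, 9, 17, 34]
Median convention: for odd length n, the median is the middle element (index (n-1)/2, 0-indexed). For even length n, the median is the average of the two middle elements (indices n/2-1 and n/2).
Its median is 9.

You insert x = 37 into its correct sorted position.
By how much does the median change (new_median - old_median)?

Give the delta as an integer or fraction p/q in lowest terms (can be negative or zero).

Old median = 9
After inserting x = 37: new sorted = [-8, 4, 9, 17, 34, 37]
New median = 13
Delta = 13 - 9 = 4

Answer: 4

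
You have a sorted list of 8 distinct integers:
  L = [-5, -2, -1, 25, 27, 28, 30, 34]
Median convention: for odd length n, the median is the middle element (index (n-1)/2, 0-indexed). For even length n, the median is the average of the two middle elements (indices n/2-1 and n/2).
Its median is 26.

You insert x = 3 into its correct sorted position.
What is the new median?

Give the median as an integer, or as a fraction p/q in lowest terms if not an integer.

Answer: 25

Derivation:
Old list (sorted, length 8): [-5, -2, -1, 25, 27, 28, 30, 34]
Old median = 26
Insert x = 3
Old length even (8). Middle pair: indices 3,4 = 25,27.
New length odd (9). New median = single middle element.
x = 3: 3 elements are < x, 5 elements are > x.
New sorted list: [-5, -2, -1, 3, 25, 27, 28, 30, 34]
New median = 25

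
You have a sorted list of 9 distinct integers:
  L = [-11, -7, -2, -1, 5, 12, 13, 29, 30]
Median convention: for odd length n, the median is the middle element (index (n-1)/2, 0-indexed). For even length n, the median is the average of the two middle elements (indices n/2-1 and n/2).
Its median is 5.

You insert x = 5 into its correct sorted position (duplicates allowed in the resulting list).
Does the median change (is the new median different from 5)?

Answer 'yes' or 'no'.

Answer: no

Derivation:
Old median = 5
Insert x = 5
New median = 5
Changed? no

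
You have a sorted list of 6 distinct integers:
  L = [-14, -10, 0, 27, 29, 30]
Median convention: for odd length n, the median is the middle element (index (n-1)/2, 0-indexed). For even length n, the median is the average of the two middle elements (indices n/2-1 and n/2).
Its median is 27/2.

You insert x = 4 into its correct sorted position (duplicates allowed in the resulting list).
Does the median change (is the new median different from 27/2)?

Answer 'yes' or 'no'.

Old median = 27/2
Insert x = 4
New median = 4
Changed? yes

Answer: yes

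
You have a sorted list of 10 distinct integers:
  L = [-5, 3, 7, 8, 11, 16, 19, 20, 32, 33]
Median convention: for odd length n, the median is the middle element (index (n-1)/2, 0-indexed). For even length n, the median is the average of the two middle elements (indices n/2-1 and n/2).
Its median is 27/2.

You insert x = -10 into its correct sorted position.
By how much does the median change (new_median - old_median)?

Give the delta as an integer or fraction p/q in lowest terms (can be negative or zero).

Answer: -5/2

Derivation:
Old median = 27/2
After inserting x = -10: new sorted = [-10, -5, 3, 7, 8, 11, 16, 19, 20, 32, 33]
New median = 11
Delta = 11 - 27/2 = -5/2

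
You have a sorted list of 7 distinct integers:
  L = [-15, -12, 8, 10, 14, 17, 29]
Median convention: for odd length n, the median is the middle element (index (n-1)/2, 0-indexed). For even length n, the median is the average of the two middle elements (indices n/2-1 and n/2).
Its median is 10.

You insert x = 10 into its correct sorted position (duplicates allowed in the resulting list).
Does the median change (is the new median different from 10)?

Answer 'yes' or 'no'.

Answer: no

Derivation:
Old median = 10
Insert x = 10
New median = 10
Changed? no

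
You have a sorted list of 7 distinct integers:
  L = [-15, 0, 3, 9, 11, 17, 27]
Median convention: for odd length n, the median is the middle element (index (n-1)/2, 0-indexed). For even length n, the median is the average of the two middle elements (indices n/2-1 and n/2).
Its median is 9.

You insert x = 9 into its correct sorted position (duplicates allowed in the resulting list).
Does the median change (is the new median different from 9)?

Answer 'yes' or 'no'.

Old median = 9
Insert x = 9
New median = 9
Changed? no

Answer: no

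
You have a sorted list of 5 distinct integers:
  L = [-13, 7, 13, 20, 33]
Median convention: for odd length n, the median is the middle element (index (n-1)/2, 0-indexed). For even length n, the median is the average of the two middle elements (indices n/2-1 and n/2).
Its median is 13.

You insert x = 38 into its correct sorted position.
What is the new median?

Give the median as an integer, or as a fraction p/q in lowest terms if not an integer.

Answer: 33/2

Derivation:
Old list (sorted, length 5): [-13, 7, 13, 20, 33]
Old median = 13
Insert x = 38
Old length odd (5). Middle was index 2 = 13.
New length even (6). New median = avg of two middle elements.
x = 38: 5 elements are < x, 0 elements are > x.
New sorted list: [-13, 7, 13, 20, 33, 38]
New median = 33/2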